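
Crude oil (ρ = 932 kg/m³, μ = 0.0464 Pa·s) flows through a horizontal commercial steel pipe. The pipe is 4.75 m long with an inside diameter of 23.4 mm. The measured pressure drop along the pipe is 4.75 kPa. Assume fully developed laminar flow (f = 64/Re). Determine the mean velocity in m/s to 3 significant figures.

For laminar flow, f = 64/Re with Re = ρVD/μ, so Darcy-Weisbach reduces to ΔP = 32μLV/D². Solving for V: V = ΔP·D²/(32μL) = 4750·(0.0234)²/(32·0.0464·4.75) = 0.3688 m/s.
Check: Re = ρVD/μ = 932·0.3688·0.0234/0.0464 = 173.3 < 2300, so the laminar assumption holds.

V ≈ 0.369 m/s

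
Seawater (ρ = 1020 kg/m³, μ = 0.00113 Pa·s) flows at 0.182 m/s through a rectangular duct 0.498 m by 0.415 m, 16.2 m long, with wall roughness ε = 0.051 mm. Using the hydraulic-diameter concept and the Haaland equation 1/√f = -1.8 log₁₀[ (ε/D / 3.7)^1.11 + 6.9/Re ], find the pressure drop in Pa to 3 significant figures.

ΔP ≈ 11.7 Pa

Hydraulic diameter D_h = 4A/P = 4·(0.498·0.415)/(2·(0.498+0.415)) = 0.8267/1.826 = 0.4527 m.
Re = ρVD_h/μ = 1020·0.182·0.4527/0.00113 = 7.438e+04.
ε/D_h = 5.1e-05/0.4527 = 0.000113; Haaland gives 1/√f = -1.8 log₁₀[9.7e-06+9.28e-05] = 7.181, so f = 0.01939.
ΔP = f(L/D_h)(ρV²/2) = 0.01939·16.2/0.4527·16.89 = 11.72 Pa.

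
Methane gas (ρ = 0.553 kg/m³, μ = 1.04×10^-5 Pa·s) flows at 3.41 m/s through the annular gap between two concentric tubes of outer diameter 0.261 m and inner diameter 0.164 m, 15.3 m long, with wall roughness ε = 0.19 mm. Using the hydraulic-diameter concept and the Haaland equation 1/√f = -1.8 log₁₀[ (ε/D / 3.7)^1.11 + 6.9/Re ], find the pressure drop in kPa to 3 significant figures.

ΔP ≈ 0.0152 kPa

Hydraulic diameter D_h = 4A/P = D_o - D_i = 0.261 - 0.164 = 0.097 m.
Re = ρVD_h/μ = 0.553·3.41·0.097/1.04e-05 = 1.759e+04.
ε/D_h = 0.00019/0.097 = 0.00196; Haaland gives 1/√f = -1.8 log₁₀[0.000231+0.000392] = 5.77, so f = 0.03004.
ΔP = f(L/D_h)(ρV²/2) = 0.03004·15.3/0.097·3.215 = 15.23 Pa.
ΔP = 0.0152 kPa.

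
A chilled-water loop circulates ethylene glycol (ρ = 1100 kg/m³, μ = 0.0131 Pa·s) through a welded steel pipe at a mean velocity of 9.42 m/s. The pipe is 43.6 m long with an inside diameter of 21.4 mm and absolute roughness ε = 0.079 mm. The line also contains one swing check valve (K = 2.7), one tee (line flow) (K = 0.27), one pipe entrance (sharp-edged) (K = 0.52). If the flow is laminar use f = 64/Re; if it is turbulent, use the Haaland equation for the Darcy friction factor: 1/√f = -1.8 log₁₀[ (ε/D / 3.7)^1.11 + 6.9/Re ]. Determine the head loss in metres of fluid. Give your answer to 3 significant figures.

Reynolds number Re = ρVD/μ = 1100 · 9.42 · 0.0214 / 0.0131 = 1.693e+04.
Re > 4000 → turbulent. Relative roughness ε/D = 7.9e-05/0.0214 = 0.00369. Haaland: 1/√f = -1.8 log₁₀[(0.00369/3.7)^1.11 + 6.9/1.693e+04] = -1.8 log₁₀[0.000467 + 0.000408] = 5.505, so f = 0.033.
Total minor-loss coefficient ΣK = 1·2.7 + 1·0.27 + 1·0.52 = 3.49.
ΔP = [f·L/D + ΣK]·(ρV²/2) = [0.033·43.6/0.0214 + 3.49]·(1100·9.42²/2) = [67.23 + 3.49]·4.881e+04 = 3.451e+06 Pa.
Head loss h_f = ΔP/(ρg) = 3.451e+06/(1100·9.81) = 320 m.

h_f ≈ 320 m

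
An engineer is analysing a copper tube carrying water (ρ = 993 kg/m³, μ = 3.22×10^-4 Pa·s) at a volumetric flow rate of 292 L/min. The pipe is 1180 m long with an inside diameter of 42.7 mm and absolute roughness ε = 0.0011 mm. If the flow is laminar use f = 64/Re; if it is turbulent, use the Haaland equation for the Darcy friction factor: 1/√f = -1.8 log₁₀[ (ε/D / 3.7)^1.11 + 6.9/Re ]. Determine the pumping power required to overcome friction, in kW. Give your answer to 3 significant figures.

P ≈ 10.5 kW

Q = 292 L/min = 292/60000 = 0.004867 m³/s.
Cross-sectional area A = πD²/4 = π(0.0427)²/4 = 0.001432 m²; mean velocity V = Q/A = 0.004867/0.001432 = 3.398 m/s.
Reynolds number Re = ρVD/μ = 993 · 3.398 · 0.0427 / 0.000322 = 4.475e+05.
Re > 4000 → turbulent. Relative roughness ε/D = 1.1e-06/0.0427 = 2.58e-05. Haaland: 1/√f = -1.8 log₁₀[(2.58e-05/3.7)^1.11 + 6.9/4.475e+05] = -1.8 log₁₀[1.89e-06 + 1.54e-05] = 8.571, so f = 0.01361.
Darcy-Weisbach: ΔP = f(L/D)(ρV²/2) = 0.01361·(1180/0.0427)·(993·3.398²/2) = 0.01361·2.763e+04·5734 = 2.157e+06 Pa.
Pumping power P = QΔP = 0.004867·2.157e+06 = 10500 W = 10.5 kW.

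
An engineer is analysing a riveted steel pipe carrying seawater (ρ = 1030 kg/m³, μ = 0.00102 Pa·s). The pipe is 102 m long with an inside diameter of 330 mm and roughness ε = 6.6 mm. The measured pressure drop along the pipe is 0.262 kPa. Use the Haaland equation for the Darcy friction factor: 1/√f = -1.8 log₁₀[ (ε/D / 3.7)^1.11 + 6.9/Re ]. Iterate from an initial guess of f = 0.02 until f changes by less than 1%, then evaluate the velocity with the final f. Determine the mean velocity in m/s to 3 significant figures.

Rearranging Darcy-Weisbach: V = √(2·ΔP·D/(f·L·ρ)). With ε/D = 0.0066/0.33 = 0.02, iterate starting from f = 0.02:
  f = 0.02 → V = √(2·262·0.33/(0.02·102·1030)) = 0.2869 m/s; Re = ρVD/μ = 9.56e+04; f → 0.04913
  f = 0.04913 → V = 0.183 m/s; Re = 6.099e+04; f → 0.04935
Converged (Δf/f < 1%). With the final f = 0.04935: V = √(2·262·0.33/(0.04935·102·1030)) = 0.1826 m/s.

V ≈ 0.183 m/s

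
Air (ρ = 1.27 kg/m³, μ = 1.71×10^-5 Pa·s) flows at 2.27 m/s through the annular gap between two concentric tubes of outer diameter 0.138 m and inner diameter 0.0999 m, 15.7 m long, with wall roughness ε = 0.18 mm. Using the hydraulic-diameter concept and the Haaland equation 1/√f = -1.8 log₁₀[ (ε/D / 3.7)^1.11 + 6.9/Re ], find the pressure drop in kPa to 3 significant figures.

ΔP ≈ 0.0541 kPa

Hydraulic diameter D_h = 4A/P = D_o - D_i = 0.138 - 0.0999 = 0.0381 m.
Re = ρVD_h/μ = 1.27·2.27·0.0381/1.71e-05 = 6423.
ε/D_h = 0.00018/0.0381 = 0.00472; Haaland gives 1/√f = -1.8 log₁₀[0.000614+0.00107] = 4.991, so f = 0.04015.
ΔP = f(L/D_h)(ρV²/2) = 0.04015·15.7/0.0381·3.272 = 54.13 Pa.
ΔP = 0.0541 kPa.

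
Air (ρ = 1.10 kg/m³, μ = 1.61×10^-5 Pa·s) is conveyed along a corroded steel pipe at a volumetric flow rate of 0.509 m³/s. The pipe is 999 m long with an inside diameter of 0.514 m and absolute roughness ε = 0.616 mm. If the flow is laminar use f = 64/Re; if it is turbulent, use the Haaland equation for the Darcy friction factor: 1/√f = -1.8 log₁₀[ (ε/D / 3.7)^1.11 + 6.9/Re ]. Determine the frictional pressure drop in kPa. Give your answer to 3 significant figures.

Cross-sectional area A = πD²/4 = π(0.514)²/4 = 0.2075 m²; mean velocity V = Q/A = 0.509/0.2075 = 2.453 m/s.
Reynolds number Re = ρVD/μ = 1.1 · 2.453 · 0.514 / 1.61e-05 = 8.615e+04.
Re > 4000 → turbulent. Relative roughness ε/D = 0.000616/0.514 = 0.0012. Haaland: 1/√f = -1.8 log₁₀[(0.0012/3.7)^1.11 + 6.9/8.615e+04] = -1.8 log₁₀[0.000134 + 8.01e-05] = 6.606, so f = 0.02292.
Darcy-Weisbach: ΔP = f(L/D)(ρV²/2) = 0.02292·(999/0.514)·(1.1·2.453²/2) = 0.02292·1944·3.31 = 147.4 Pa.
ΔP = 147.4 Pa = 0.147 kPa.

ΔP ≈ 0.147 kPa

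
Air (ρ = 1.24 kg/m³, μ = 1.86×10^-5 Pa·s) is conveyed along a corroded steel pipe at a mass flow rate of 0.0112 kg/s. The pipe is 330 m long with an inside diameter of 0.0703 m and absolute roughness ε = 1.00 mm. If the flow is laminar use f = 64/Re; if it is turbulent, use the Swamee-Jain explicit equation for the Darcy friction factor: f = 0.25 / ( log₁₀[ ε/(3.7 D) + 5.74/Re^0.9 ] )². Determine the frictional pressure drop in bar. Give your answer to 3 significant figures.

ΔP ≈ 0.00754 bar

A = πD²/4 = π(0.0703)²/4 = 0.003882 m²; mean velocity V = ṁ/(ρA) = 0.0112/(1.24 · 0.003882) = 2.327 m/s.
Reynolds number Re = ρVD/μ = 1.24 · 2.327 · 0.0703 / 1.86e-05 = 1.091e+04.
Re > 4000 → turbulent. Relative roughness ε/D = 0.001/0.0703 = 0.0142. Swamee-Jain: f = 0.25/(log₁₀[0.0142/3.7 + 5.74/1.091e+04^0.9])² = 0.25/(log₁₀[0.00384 + 0.00133])² = 0.25/(-2.286)² = 0.04785.
Darcy-Weisbach: ΔP = f(L/D)(ρV²/2) = 0.04785·(330/0.0703)·(1.24·2.327²/2) = 0.04785·4694·3.357 = 754 Pa.
ΔP = 754 Pa = 0.00754 bar.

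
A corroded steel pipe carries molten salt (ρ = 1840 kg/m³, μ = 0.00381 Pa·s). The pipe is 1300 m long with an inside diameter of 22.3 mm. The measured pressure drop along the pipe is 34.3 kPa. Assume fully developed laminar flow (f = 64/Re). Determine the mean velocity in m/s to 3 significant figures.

V ≈ 0.108 m/s

For laminar flow, f = 64/Re with Re = ρVD/μ, so Darcy-Weisbach reduces to ΔP = 32μLV/D². Solving for V: V = ΔP·D²/(32μL) = 3.43e+04·(0.0223)²/(32·0.00381·1300) = 0.1076 m/s.
Check: Re = ρVD/μ = 1840·0.1076·0.0223/0.00381 = 1159 < 2300, so the laminar assumption holds.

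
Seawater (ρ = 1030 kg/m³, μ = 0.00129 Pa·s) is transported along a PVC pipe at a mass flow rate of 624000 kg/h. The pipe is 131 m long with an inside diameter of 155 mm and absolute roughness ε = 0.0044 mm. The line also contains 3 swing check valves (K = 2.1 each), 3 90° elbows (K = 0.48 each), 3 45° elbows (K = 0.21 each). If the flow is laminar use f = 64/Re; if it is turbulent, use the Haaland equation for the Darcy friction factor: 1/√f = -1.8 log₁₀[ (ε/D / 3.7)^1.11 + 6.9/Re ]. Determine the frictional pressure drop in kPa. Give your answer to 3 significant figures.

ṁ = 624000 kg/h = 624000/3600 = 173.3 kg/s.
A = πD²/4 = π(0.155)²/4 = 0.01887 m²; mean velocity V = ṁ/(ρA) = 173.3/(1030 · 0.01887) = 8.918 m/s.
Reynolds number Re = ρVD/μ = 1030 · 8.918 · 0.155 / 0.00129 = 1.104e+06.
Re > 4000 → turbulent. Relative roughness ε/D = 4.4e-06/0.155 = 2.84e-05. Haaland: 1/√f = -1.8 log₁₀[(2.84e-05/3.7)^1.11 + 6.9/1.104e+06] = -1.8 log₁₀[2.1e-06 + 6.25e-06] = 9.141, so f = 0.01197.
Total minor-loss coefficient ΣK = 3·2.1 + 3·0.48 + 3·0.21 = 8.37.
ΔP = [f·L/D + ΣK]·(ρV²/2) = [0.01197·131/0.155 + 8.37]·(1030·8.918²/2) = [10.12 + 8.37]·4.096e+04 = 7.572e+05 Pa.
ΔP = 7.572e+05 Pa = 757 kPa.

ΔP ≈ 757 kPa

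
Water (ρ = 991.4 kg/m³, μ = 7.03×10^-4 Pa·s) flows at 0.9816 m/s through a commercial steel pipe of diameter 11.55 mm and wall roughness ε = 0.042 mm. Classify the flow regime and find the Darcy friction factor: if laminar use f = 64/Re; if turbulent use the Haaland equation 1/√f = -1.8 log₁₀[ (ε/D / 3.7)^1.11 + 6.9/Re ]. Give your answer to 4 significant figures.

Re = ρVD/μ = 991.4·0.9816·0.01155/0.000703 = 1.599e+04.
Re > 4000 → turbulent. ε/D = 4.2e-05/0.01155 = 0.00364; Haaland: 1/√f = -1.8 log₁₀[0.000459 + 0.000432] = 5.491, so f = 0.03317.

f ≈ 0.03317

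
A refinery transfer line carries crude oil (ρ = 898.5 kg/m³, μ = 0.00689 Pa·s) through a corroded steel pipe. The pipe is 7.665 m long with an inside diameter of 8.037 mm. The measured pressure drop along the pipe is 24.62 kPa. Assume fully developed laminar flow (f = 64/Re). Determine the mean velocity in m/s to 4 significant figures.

V ≈ 0.9410 m/s

For laminar flow, f = 64/Re with Re = ρVD/μ, so Darcy-Weisbach reduces to ΔP = 32μLV/D². Solving for V: V = ΔP·D²/(32μL) = 2.462e+04·(0.008037)²/(32·0.00689·7.665) = 0.941 m/s.
Check: Re = ρVD/μ = 898.5·0.941·0.008037/0.00689 = 986.3 < 2300, so the laminar assumption holds.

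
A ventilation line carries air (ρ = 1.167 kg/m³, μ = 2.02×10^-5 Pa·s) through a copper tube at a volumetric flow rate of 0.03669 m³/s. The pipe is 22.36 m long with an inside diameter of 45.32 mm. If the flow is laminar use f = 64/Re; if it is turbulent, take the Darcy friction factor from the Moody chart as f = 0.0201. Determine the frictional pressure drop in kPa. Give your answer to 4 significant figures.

Cross-sectional area A = πD²/4 = π(0.04532)²/4 = 0.001613 m²; mean velocity V = Q/A = 0.03669/0.001613 = 22.74 m/s.
Reynolds number Re = ρVD/μ = 1.167 · 22.74 · 0.04532 / 2.02e-05 = 5.955e+04.
Re > 4000 → turbulent; use the Moody-chart value f = 0.0201.
Darcy-Weisbach: ΔP = f(L/D)(ρV²/2) = 0.0201·(22.36/0.04532)·(1.167·22.74²/2) = 0.0201·493.4·301.9 = 2993 Pa.
ΔP = 2993 Pa = 2.993 kPa.

ΔP ≈ 2.993 kPa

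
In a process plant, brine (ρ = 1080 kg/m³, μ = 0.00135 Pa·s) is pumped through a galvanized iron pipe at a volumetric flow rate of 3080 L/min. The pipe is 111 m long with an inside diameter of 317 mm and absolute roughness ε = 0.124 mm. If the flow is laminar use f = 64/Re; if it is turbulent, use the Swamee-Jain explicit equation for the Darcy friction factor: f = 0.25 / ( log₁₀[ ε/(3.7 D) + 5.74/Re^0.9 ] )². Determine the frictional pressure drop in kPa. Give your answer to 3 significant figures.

Q = 3080 L/min = 3080/60000 = 0.05133 m³/s.
Cross-sectional area A = πD²/4 = π(0.317)²/4 = 0.07892 m²; mean velocity V = Q/A = 0.05133/0.07892 = 0.6504 m/s.
Reynolds number Re = ρVD/μ = 1080 · 0.6504 · 0.317 / 0.00135 = 1.649e+05.
Re > 4000 → turbulent. Relative roughness ε/D = 0.000124/0.317 = 0.000391. Swamee-Jain: f = 0.25/(log₁₀[0.000391/3.7 + 5.74/1.649e+05^0.9])² = 0.25/(log₁₀[0.000106 + 0.000116])² = 0.25/(-3.655)² = 0.01872.
Darcy-Weisbach: ΔP = f(L/D)(ρV²/2) = 0.01872·(111/0.317)·(1080·0.6504²/2) = 0.01872·350.2·228.4 = 1497 Pa.
ΔP = 1497 Pa = 1.50 kPa.

ΔP ≈ 1.50 kPa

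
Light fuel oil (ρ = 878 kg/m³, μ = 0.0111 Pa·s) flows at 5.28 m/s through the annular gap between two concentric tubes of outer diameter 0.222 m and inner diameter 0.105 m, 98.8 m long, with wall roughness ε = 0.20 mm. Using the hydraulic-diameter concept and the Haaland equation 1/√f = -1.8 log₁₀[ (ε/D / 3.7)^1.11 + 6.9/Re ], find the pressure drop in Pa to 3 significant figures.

Hydraulic diameter D_h = 4A/P = D_o - D_i = 0.222 - 0.105 = 0.117 m.
Re = ρVD_h/μ = 878·5.28·0.117/0.0111 = 4.886e+04.
ε/D_h = 0.0002/0.117 = 0.00171; Haaland gives 1/√f = -1.8 log₁₀[0.000198+0.000141] = 6.244, so f = 0.02565.
ΔP = f(L/D_h)(ρV²/2) = 0.02565·98.8/0.117·1.224e+04 = 2.651e+05 Pa.

ΔP ≈ 265000 Pa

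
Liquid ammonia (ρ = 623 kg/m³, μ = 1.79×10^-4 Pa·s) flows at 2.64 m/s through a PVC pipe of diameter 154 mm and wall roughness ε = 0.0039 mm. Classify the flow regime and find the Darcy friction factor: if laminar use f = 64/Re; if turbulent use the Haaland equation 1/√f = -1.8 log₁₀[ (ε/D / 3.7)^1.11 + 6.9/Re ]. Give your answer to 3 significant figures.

Re = ρVD/μ = 623·2.64·0.154/0.000179 = 1.415e+06.
Re > 4000 → turbulent. ε/D = 3.9e-06/0.154 = 2.53e-05; Haaland: 1/√f = -1.8 log₁₀[1.85e-06 + 4.88e-06] = 9.31, so f = 0.01154.

f ≈ 0.0115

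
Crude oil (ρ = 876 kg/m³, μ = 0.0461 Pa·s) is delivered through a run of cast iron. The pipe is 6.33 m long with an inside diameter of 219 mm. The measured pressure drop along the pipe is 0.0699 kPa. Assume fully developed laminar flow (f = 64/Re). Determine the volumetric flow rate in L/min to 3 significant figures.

Q ≈ 811 L/min

For laminar flow, f = 64/Re with Re = ρVD/μ, so Darcy-Weisbach reduces to ΔP = 32μLV/D². Solving for V: V = ΔP·D²/(32μL) = 69.9·(0.219)²/(32·0.0461·6.33) = 0.359 m/s.
Check: Re = ρVD/μ = 876·0.359·0.219/0.0461 = 1494 < 2300, so the laminar assumption holds.
Q = V·A = 0.359·(π/4·0.219²) = 0.01352 m³/s = 811 L/min.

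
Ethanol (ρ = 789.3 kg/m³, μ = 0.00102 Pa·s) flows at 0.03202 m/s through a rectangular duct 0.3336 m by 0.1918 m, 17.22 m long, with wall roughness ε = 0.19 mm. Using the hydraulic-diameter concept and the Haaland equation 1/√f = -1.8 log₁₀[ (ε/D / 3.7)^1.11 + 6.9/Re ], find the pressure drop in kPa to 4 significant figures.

ΔP ≈ 0.001042 kPa

Hydraulic diameter D_h = 4A/P = 4·(0.3336·0.1918)/(2·(0.3336+0.1918)) = 0.2559/1.051 = 0.2436 m.
Re = ρVD_h/μ = 789.3·0.03202·0.2436/0.00102 = 6035.
ε/D_h = 0.00019/0.2436 = 0.00078; Haaland gives 1/√f = -1.8 log₁₀[8.31e-05+0.00114] = 5.24, so f = 0.03641.
ΔP = f(L/D_h)(ρV²/2) = 0.03641·17.22/0.2436·0.4046 = 1.042 Pa.
ΔP = 0.001042 kPa.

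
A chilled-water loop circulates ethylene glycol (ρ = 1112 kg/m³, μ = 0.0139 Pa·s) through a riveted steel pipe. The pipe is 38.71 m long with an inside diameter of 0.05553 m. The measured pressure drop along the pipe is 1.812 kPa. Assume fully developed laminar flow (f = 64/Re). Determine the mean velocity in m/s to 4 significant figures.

V ≈ 0.3245 m/s

For laminar flow, f = 64/Re with Re = ρVD/μ, so Darcy-Weisbach reduces to ΔP = 32μLV/D². Solving for V: V = ΔP·D²/(32μL) = 1812·(0.05553)²/(32·0.0139·38.71) = 0.3245 m/s.
Check: Re = ρVD/μ = 1112·0.3245·0.05553/0.0139 = 1442 < 2300, so the laminar assumption holds.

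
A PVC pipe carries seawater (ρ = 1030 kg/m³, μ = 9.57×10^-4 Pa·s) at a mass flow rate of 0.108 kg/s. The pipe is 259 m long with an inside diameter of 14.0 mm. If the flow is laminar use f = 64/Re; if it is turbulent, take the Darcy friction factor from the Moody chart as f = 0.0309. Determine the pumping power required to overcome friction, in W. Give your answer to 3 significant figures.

A = πD²/4 = π(0.014)²/4 = 0.0001539 m²; mean velocity V = ṁ/(ρA) = 0.108/(1030 · 0.0001539) = 0.6811 m/s.
Reynolds number Re = ρVD/μ = 1030 · 0.6811 · 0.014 / 0.000957 = 1.026e+04.
Re > 4000 → turbulent; use the Moody-chart value f = 0.0309.
Darcy-Weisbach: ΔP = f(L/D)(ρV²/2) = 0.0309·(259/0.014)·(1030·0.6811²/2) = 0.0309·1.85e+04·238.9 = 1.366e+05 Pa.
Q = ṁ/ρ = 0.108/1030 = 0.0001049 m³/s.
Pumping power P = QΔP = 0.0001049·1.366e+05 = 14.32 W = 14.3 W.

P ≈ 14.3 W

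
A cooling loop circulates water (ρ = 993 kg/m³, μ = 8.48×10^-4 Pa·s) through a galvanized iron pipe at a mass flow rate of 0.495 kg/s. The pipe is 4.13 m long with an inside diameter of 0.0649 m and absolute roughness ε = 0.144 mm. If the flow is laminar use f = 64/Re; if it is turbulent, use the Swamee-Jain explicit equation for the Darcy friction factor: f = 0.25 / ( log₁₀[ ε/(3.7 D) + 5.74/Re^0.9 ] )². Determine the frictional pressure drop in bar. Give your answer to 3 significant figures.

ΔP ≈ 2.41×10^-4 bar

A = πD²/4 = π(0.0649)²/4 = 0.003308 m²; mean velocity V = ṁ/(ρA) = 0.495/(993 · 0.003308) = 0.1507 m/s.
Reynolds number Re = ρVD/μ = 993 · 0.1507 · 0.0649 / 0.000848 = 1.145e+04.
Re > 4000 → turbulent. Relative roughness ε/D = 0.000144/0.0649 = 0.00222. Swamee-Jain: f = 0.25/(log₁₀[0.00222/3.7 + 5.74/1.145e+04^0.9])² = 0.25/(log₁₀[0.0006 + 0.00128])² = 0.25/(-2.727)² = 0.03362.
Darcy-Weisbach: ΔP = f(L/D)(ρV²/2) = 0.03362·(4.13/0.0649)·(993·0.1507²/2) = 0.03362·63.64·11.27 = 24.12 Pa.
ΔP = 24.12 Pa = 2.41×10^-4 bar.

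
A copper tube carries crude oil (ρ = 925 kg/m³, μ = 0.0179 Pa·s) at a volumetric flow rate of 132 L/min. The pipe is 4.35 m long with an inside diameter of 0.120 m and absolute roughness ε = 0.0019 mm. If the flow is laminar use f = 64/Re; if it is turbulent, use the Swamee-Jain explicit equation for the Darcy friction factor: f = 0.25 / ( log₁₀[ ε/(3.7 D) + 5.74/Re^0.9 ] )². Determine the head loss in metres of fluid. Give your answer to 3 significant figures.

h_f ≈ 0.00371 m

Q = 132 L/min = 132/60000 = 0.0022 m³/s.
Cross-sectional area A = πD²/4 = π(0.12)²/4 = 0.01131 m²; mean velocity V = Q/A = 0.0022/0.01131 = 0.1945 m/s.
Reynolds number Re = ρVD/μ = 925 · 0.1945 · 0.12 / 0.0179 = 1206.
Re < 2300 → laminar flow, so f = 64/Re = 64/1206 = 0.05306 (the turbulent correlation is not needed).
Darcy-Weisbach: ΔP = f(L/D)(ρV²/2) = 0.05306·(4.35/0.12)·(925·0.1945²/2) = 0.05306·36.25·17.5 = 33.66 Pa.
Head loss h_f = ΔP/(ρg) = 33.66/(925·9.81) = 0.00371 m.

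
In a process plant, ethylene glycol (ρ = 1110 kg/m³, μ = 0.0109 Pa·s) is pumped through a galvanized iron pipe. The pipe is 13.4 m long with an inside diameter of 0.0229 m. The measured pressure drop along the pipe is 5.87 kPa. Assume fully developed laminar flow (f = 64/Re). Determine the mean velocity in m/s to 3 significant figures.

For laminar flow, f = 64/Re with Re = ρVD/μ, so Darcy-Weisbach reduces to ΔP = 32μLV/D². Solving for V: V = ΔP·D²/(32μL) = 5870·(0.0229)²/(32·0.0109·13.4) = 0.6586 m/s.
Check: Re = ρVD/μ = 1110·0.6586·0.0229/0.0109 = 1536 < 2300, so the laminar assumption holds.

V ≈ 0.659 m/s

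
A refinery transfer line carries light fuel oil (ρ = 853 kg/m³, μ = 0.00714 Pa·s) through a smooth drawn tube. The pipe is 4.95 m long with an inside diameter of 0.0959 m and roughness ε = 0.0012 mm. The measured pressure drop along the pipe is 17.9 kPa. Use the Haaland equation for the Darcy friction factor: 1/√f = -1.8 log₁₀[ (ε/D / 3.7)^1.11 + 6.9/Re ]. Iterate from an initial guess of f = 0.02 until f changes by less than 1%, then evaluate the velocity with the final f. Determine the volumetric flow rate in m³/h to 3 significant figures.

Q ≈ 170 m³/h

Rearranging Darcy-Weisbach: V = √(2·ΔP·D/(f·L·ρ)). With ε/D = 1.2e-06/0.0959 = 1.25e-05, iterate starting from f = 0.02:
  f = 0.02 → V = √(2·1.79e+04·0.0959/(0.02·4.95·853)) = 6.376 m/s; Re = ρVD/μ = 7.305e+04; f → 0.01909
  f = 0.01909 → V = 6.526 m/s; Re = 7.477e+04; f → 0.019
Converged (Δf/f < 1%). With the final f = 0.019: V = √(2·1.79e+04·0.0959/(0.019·4.95·853)) = 6.543 m/s.
Q = V·A = 6.543·(π/4·0.0959²) = 0.04726 m³/s = 170 m³/h.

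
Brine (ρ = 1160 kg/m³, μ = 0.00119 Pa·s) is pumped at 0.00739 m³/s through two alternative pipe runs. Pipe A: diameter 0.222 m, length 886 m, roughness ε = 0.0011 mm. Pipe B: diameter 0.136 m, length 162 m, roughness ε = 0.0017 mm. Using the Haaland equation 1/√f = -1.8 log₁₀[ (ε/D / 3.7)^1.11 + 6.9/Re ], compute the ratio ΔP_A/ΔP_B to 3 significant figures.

Pipe A: V = Q/A = 0.00739/0.03871 = 0.1909 m/s; Re = 4.132e+04; ε/D = 4.95e-06; Haaland → f = 0.02164; ΔP_A = f(L/D)(ρV²/2) = 1826 Pa.
Pipe B: V = Q/A = 0.00739/0.01453 = 0.5087 m/s; Re = 6.744e+04; ε/D = 1.25e-05; Haaland → f = 0.01942; ΔP_B = f(L/D)(ρV²/2) = 3472 Pa.
ΔP_A/ΔP_B = 1826/3472 = 0.526.

ΔP_A/ΔP_B ≈ 0.526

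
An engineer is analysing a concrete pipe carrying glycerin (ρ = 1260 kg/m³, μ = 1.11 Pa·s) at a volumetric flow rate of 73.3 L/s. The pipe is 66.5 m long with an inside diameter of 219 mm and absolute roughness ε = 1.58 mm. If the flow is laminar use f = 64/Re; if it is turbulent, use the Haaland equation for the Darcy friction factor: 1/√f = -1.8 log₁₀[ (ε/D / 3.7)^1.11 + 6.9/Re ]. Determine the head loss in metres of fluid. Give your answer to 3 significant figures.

Q = 73.3 L/s = 73.3/1000 = 0.0733 m³/s.
Cross-sectional area A = πD²/4 = π(0.219)²/4 = 0.03767 m²; mean velocity V = Q/A = 0.0733/0.03767 = 1.946 m/s.
Reynolds number Re = ρVD/μ = 1260 · 1.946 · 0.219 / 1.11 = 483.7.
Re < 2300 → laminar flow, so f = 64/Re = 64/483.7 = 0.1323 (the turbulent correlation is not needed).
Darcy-Weisbach: ΔP = f(L/D)(ρV²/2) = 0.1323·(66.5/0.219)·(1260·1.946²/2) = 0.1323·303.7·2386 = 9.584e+04 Pa.
Head loss h_f = ΔP/(ρg) = 9.584e+04/(1260·9.81) = 7.75 m.

h_f ≈ 7.75 m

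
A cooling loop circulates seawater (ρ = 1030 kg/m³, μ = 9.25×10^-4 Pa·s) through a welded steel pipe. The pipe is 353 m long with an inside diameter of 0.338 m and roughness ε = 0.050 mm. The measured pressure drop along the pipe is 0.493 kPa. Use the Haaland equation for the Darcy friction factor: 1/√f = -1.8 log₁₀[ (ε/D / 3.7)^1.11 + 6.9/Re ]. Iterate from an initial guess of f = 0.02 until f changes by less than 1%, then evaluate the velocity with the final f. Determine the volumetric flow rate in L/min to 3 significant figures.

Rearranging Darcy-Weisbach: V = √(2·ΔP·D/(f·L·ρ)). With ε/D = 5e-05/0.338 = 0.000148, iterate starting from f = 0.02:
  f = 0.02 → V = √(2·493·0.338/(0.02·353·1030)) = 0.2141 m/s; Re = ρVD/μ = 8.057e+04; f → 0.01924
  f = 0.01924 → V = 0.2183 m/s; Re = 8.215e+04; f → 0.01917
Converged (Δf/f < 1%). With the final f = 0.01917: V = √(2·493·0.338/(0.01917·353·1030)) = 0.2187 m/s.
Q = V·A = 0.2187·(π/4·0.338²) = 0.01962 m³/s = 1180 L/min.

Q ≈ 1180 L/min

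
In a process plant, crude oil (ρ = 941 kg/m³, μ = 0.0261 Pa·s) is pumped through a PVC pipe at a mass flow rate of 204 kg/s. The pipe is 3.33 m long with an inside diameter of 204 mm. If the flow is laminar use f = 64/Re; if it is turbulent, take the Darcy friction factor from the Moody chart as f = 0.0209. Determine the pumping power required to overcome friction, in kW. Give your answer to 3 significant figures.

P ≈ 1.53 kW

A = πD²/4 = π(0.204)²/4 = 0.03269 m²; mean velocity V = ṁ/(ρA) = 204/(941 · 0.03269) = 6.633 m/s.
Reynolds number Re = ρVD/μ = 941 · 6.633 · 0.204 / 0.0261 = 4.878e+04.
Re > 4000 → turbulent; use the Moody-chart value f = 0.0209.
Darcy-Weisbach: ΔP = f(L/D)(ρV²/2) = 0.0209·(3.33/0.204)·(941·6.633²/2) = 0.0209·16.32·2.07e+04 = 7062 Pa.
Q = ṁ/ρ = 204/941 = 0.2168 m³/s.
Pumping power P = QΔP = 0.2168·7062 = 1531 W = 1.53 kW.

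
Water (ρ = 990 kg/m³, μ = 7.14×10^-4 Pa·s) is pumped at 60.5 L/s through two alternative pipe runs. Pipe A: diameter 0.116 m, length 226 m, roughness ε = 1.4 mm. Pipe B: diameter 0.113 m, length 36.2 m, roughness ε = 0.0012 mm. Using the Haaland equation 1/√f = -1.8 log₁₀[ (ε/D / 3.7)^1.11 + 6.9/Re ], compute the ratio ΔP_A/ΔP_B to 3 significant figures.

ΔP_A/ΔP_B ≈ 18.7

Pipe A: V = Q/A = 0.0605/0.01057 = 5.725 m/s; Re = 9.208e+05; ε/D = 0.0121; Haaland → f = 0.04057; ΔP_A = f(L/D)(ρV²/2) = 1.282e+06 Pa.
Pipe B: V = Q/A = 0.0605/0.01003 = 6.033 m/s; Re = 9.452e+05; ε/D = 1.06e-05; Haaland → f = 0.01188; ΔP_B = f(L/D)(ρV²/2) = 6.857e+04 Pa.
ΔP_A/ΔP_B = 1.282e+06/6.857e+04 = 18.7.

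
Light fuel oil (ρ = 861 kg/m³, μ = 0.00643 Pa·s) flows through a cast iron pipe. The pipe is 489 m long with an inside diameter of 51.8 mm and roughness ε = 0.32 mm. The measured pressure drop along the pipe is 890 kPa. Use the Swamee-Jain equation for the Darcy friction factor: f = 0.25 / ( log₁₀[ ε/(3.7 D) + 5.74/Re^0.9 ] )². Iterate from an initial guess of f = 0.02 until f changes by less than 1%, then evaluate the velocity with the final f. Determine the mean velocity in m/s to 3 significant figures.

Rearranging Darcy-Weisbach: V = √(2·ΔP·D/(f·L·ρ)). With ε/D = 0.00032/0.0518 = 0.00618, iterate starting from f = 0.02:
  f = 0.02 → V = √(2·8.9e+05·0.0518/(0.02·489·861)) = 3.309 m/s; Re = ρVD/μ = 2.295e+04; f → 0.03618
  f = 0.03618 → V = 2.46 m/s; Re = 1.706e+04; f → 0.03722
  f = 0.03722 → V = 2.426 m/s; Re = 1.682e+04; f → 0.03728
Converged (Δf/f < 1%). With the final f = 0.03728: V = √(2·8.9e+05·0.0518/(0.03728·489·861)) = 2.424 m/s.

V ≈ 2.42 m/s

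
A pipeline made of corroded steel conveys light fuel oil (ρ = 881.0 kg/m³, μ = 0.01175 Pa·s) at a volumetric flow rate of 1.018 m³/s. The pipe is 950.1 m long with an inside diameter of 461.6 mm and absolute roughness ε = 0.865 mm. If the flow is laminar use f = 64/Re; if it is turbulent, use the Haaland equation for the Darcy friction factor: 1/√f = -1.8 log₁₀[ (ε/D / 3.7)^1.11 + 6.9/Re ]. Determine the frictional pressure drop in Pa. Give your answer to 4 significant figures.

ΔP ≈ 800100 Pa

Cross-sectional area A = πD²/4 = π(0.4616)²/4 = 0.1673 m²; mean velocity V = Q/A = 1.018/0.1673 = 6.083 m/s.
Reynolds number Re = ρVD/μ = 881 · 6.083 · 0.4616 / 0.0118 = 2.105e+05.
Re > 4000 → turbulent. Relative roughness ε/D = 0.000865/0.4616 = 0.00187. Haaland: 1/√f = -1.8 log₁₀[(0.00187/3.7)^1.11 + 6.9/2.105e+05] = -1.8 log₁₀[0.00022 + 3.28e-05] = 6.476, so f = 0.02385.
Darcy-Weisbach: ΔP = f(L/D)(ρV²/2) = 0.02385·(950.1/0.4616)·(881·6.083²/2) = 0.02385·2058·1.63e+04 = 8.001e+05 Pa.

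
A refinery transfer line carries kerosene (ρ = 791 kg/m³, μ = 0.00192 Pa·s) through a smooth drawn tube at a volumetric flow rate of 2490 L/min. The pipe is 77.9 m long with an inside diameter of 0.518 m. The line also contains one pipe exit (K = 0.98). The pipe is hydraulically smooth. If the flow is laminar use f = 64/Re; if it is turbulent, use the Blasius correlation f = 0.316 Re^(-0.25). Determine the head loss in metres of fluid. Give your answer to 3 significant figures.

Q = 2490 L/min = 2490/60000 = 0.0415 m³/s.
Cross-sectional area A = πD²/4 = π(0.518)²/4 = 0.2107 m²; mean velocity V = Q/A = 0.0415/0.2107 = 0.1969 m/s.
Reynolds number Re = ρVD/μ = 791 · 0.1969 · 0.518 / 0.00192 = 4.202e+04.
Re > 4000 → turbulent. Smooth-pipe (Blasius): f = 0.316 Re^(-0.25) = 0.316/(4.202e+04)^0.25 = 0.02207.
Total minor-loss coefficient ΣK = 1·0.98 = 0.98.
ΔP = [f·L/D + ΣK]·(ρV²/2) = [0.02207·77.9/0.518 + 0.98]·(791·0.1969²/2) = [3.319 + 0.98]·15.34 = 65.94 Pa.
Head loss h_f = ΔP/(ρg) = 65.94/(791·9.81) = 0.00850 m.

h_f ≈ 0.00850 m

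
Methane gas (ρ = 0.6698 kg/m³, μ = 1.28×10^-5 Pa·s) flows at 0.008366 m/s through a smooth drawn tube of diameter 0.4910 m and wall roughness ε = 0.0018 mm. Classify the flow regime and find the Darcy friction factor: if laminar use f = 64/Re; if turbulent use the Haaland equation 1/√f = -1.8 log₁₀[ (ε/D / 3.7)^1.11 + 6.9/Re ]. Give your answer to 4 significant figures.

Re = ρVD/μ = 0.6698·0.008366·0.491/1.28e-05 = 214.9.
Re < 2300 → laminar, so f = 64/Re = 0.2977 (roughness is irrelevant in laminar flow).

f ≈ 0.2977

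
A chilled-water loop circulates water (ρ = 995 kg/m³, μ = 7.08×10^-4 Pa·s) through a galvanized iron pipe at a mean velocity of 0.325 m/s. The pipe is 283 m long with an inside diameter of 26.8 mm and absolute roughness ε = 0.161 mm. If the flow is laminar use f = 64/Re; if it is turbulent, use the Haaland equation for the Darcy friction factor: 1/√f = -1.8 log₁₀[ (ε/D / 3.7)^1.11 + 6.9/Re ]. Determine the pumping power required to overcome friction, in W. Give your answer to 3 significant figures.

P ≈ 3.83 W

Reynolds number Re = ρVD/μ = 995 · 0.325 · 0.0268 / 0.000708 = 1.224e+04.
Re > 4000 → turbulent. Relative roughness ε/D = 0.000161/0.0268 = 0.00601. Haaland: 1/√f = -1.8 log₁₀[(0.00601/3.7)^1.11 + 6.9/1.224e+04] = -1.8 log₁₀[0.000801 + 0.000564] = 5.157, so f = 0.0376.
Darcy-Weisbach: ΔP = f(L/D)(ρV²/2) = 0.0376·(283/0.0268)·(995·0.325²/2) = 0.0376·1.056e+04·52.55 = 2.087e+04 Pa.
Q = V·A = 0.325·0.0005641 = 0.0001833 m³/s.
Pumping power P = QΔP = 0.0001833·2.087e+04 = 3.825 W = 3.83 W.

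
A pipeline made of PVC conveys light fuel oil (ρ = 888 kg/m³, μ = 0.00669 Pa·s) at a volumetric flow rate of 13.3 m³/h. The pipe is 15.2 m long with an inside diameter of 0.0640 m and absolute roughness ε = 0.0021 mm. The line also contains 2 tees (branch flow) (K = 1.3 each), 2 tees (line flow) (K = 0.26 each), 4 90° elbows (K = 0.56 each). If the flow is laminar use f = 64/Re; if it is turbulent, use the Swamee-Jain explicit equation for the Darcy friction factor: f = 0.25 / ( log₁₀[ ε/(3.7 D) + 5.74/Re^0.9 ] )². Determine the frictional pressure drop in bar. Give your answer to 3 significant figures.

ΔP ≈ 0.0748 bar

Q = 13.3 m³/h = 13.3/3600 = 0.003694 m³/s.
Cross-sectional area A = πD²/4 = π(0.064)²/4 = 0.003217 m²; mean velocity V = Q/A = 0.003694/0.003217 = 1.148 m/s.
Reynolds number Re = ρVD/μ = 888 · 1.148 · 0.064 / 0.00669 = 9756.
Re > 4000 → turbulent. Relative roughness ε/D = 2.1e-06/0.064 = 3.28e-05. Swamee-Jain: f = 0.25/(log₁₀[3.28e-05/3.7 + 5.74/9756^0.9])² = 0.25/(log₁₀[8.87e-06 + 0.00147])² = 0.25/(-2.829)² = 0.03124.
Total minor-loss coefficient ΣK = 2·1.3 + 2·0.26 + 4·0.56 = 5.36.
ΔP = [f·L/D + ΣK]·(ρV²/2) = [0.03124·15.2/0.064 + 5.36]·(888·1.148²/2) = [7.42 + 5.36]·585.6 = 7484 Pa.
ΔP = 7484 Pa = 0.0748 bar.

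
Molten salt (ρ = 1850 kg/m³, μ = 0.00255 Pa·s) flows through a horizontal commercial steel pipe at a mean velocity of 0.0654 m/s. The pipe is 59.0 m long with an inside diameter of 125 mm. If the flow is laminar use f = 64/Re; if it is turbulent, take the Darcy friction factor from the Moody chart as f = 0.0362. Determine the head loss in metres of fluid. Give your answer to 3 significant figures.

Reynolds number Re = ρVD/μ = 1850 · 0.0654 · 0.125 / 0.00255 = 5931.
Re > 4000 → turbulent; use the Moody-chart value f = 0.0362.
Darcy-Weisbach: ΔP = f(L/D)(ρV²/2) = 0.0362·(59/0.125)·(1850·0.0654²/2) = 0.0362·472·3.956 = 67.6 Pa.
Head loss h_f = ΔP/(ρg) = 67.6/(1850·9.81) = 0.00372 m.

h_f ≈ 0.00372 m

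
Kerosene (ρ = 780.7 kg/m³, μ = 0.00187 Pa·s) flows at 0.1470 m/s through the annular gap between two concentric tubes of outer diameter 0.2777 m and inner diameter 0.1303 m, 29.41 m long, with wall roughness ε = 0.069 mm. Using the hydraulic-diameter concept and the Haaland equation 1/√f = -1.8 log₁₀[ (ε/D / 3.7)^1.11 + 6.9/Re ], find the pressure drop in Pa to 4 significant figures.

Hydraulic diameter D_h = 4A/P = D_o - D_i = 0.2777 - 0.1303 = 0.1474 m.
Re = ρVD_h/μ = 780.7·0.147·0.1474/0.00187 = 9046.
ε/D_h = 6.9e-05/0.1474 = 0.000468; Haaland gives 1/√f = -1.8 log₁₀[4.71e-05+0.000763] = 5.565, so f = 0.03229.
ΔP = f(L/D_h)(ρV²/2) = 0.03229·29.41/0.1474·8.435 = 54.35 Pa.

ΔP ≈ 54.35 Pa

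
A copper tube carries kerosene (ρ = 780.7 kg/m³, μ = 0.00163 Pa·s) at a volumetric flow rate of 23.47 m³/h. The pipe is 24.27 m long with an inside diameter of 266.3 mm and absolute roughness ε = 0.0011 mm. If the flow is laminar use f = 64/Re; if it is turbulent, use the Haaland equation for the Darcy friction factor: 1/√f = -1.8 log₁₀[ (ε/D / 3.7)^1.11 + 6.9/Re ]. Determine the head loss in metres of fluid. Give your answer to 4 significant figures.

h_f ≈ 0.001766 m

Q = 23.47 m³/h = 23.47/3600 = 0.006519 m³/s.
Cross-sectional area A = πD²/4 = π(0.2663)²/4 = 0.0557 m²; mean velocity V = Q/A = 0.006519/0.0557 = 0.1171 m/s.
Reynolds number Re = ρVD/μ = 780.7 · 0.1171 · 0.2663 / 0.00163 = 1.493e+04.
Re > 4000 → turbulent. Relative roughness ε/D = 1.1e-06/0.2663 = 4.13e-06. Haaland: 1/√f = -1.8 log₁₀[(4.13e-06/3.7)^1.11 + 6.9/1.493e+04] = -1.8 log₁₀[2.47e-07 + 0.000462] = 6.003, so f = 0.02775.
Darcy-Weisbach: ΔP = f(L/D)(ρV²/2) = 0.02775·(24.27/0.2663)·(780.7·0.1171²/2) = 0.02775·91.14·5.348 = 13.53 Pa.
Head loss h_f = ΔP/(ρg) = 13.53/(780.7·9.81) = 0.001766 m.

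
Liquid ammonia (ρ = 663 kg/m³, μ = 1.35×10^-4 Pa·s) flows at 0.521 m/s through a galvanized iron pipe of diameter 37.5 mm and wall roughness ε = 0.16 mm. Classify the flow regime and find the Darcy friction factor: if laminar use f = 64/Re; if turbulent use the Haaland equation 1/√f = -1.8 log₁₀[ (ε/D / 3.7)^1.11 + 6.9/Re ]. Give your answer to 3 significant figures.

f ≈ 0.0300

Re = ρVD/μ = 663·0.521·0.0375/0.000135 = 9.595e+04.
Re > 4000 → turbulent. ε/D = 0.00016/0.0375 = 0.00427; Haaland: 1/√f = -1.8 log₁₀[0.000548 + 7.19e-05] = 5.774, so f = 0.03.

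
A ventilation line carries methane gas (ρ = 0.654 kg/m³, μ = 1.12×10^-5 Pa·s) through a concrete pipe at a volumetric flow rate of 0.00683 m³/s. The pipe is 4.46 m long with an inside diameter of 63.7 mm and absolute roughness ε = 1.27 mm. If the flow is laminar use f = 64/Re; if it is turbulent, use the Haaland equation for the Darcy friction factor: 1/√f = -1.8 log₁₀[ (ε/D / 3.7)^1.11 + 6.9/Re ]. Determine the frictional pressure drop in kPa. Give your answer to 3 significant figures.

Cross-sectional area A = πD²/4 = π(0.0637)²/4 = 0.003187 m²; mean velocity V = Q/A = 0.00683/0.003187 = 2.143 m/s.
Reynolds number Re = ρVD/μ = 0.654 · 2.143 · 0.0637 / 1.12e-05 = 7972.
Re > 4000 → turbulent. Relative roughness ε/D = 0.00127/0.0637 = 0.0199. Haaland: 1/√f = -1.8 log₁₀[(0.0199/3.7)^1.11 + 6.9/7972] = -1.8 log₁₀[0.00303 + 0.000866] = 4.336, so f = 0.05318.
Darcy-Weisbach: ΔP = f(L/D)(ρV²/2) = 0.05318·(4.46/0.0637)·(0.654·2.143²/2) = 0.05318·70.02·1.502 = 5.593 Pa.
ΔP = 5.593 Pa = 0.00559 kPa.

ΔP ≈ 0.00559 kPa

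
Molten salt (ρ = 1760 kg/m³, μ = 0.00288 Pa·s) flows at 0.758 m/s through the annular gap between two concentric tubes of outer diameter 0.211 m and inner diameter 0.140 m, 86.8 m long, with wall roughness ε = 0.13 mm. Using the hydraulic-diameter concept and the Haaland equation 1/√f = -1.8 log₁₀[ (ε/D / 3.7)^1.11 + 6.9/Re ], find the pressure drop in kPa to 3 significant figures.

Hydraulic diameter D_h = 4A/P = D_o - D_i = 0.211 - 0.14 = 0.071 m.
Re = ρVD_h/μ = 1760·0.758·0.071/0.00288 = 3.289e+04.
ε/D_h = 0.00013/0.071 = 0.00183; Haaland gives 1/√f = -1.8 log₁₀[0.000214+0.00021] = 6.071, so f = 0.02713.
ΔP = f(L/D_h)(ρV²/2) = 0.02713·86.8/0.071·505.6 = 1.677e+04 Pa.
ΔP = 16.8 kPa.

ΔP ≈ 16.8 kPa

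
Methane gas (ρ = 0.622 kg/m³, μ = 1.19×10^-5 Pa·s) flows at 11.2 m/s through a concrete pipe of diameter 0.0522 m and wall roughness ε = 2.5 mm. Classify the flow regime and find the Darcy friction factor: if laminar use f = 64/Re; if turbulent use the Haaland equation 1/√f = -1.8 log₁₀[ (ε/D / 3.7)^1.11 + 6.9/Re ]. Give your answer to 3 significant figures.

Re = ρVD/μ = 0.622·11.2·0.0522/1.19e-05 = 3.056e+04.
Re > 4000 → turbulent. ε/D = 0.0025/0.0522 = 0.0479; Haaland: 1/√f = -1.8 log₁₀[0.00802 + 0.000226] = 3.75, so f = 0.0711.

f ≈ 0.0711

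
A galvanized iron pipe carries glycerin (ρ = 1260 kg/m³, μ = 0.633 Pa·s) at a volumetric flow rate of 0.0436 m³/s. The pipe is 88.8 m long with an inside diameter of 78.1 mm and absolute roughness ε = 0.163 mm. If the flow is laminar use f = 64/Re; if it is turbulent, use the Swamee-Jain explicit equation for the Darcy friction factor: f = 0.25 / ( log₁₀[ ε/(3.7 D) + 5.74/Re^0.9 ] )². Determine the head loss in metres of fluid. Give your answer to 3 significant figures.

h_f ≈ 217 m

Cross-sectional area A = πD²/4 = π(0.0781)²/4 = 0.004791 m²; mean velocity V = Q/A = 0.0436/0.004791 = 9.101 m/s.
Reynolds number Re = ρVD/μ = 1260 · 9.101 · 0.0781 / 0.633 = 1415.
Re < 2300 → laminar flow, so f = 64/Re = 64/1415 = 0.04523 (the turbulent correlation is not needed).
Darcy-Weisbach: ΔP = f(L/D)(ρV²/2) = 0.04523·(88.8/0.0781)·(1260·9.101²/2) = 0.04523·1137·5.218e+04 = 2.684e+06 Pa.
Head loss h_f = ΔP/(ρg) = 2.684e+06/(1260·9.81) = 217 m.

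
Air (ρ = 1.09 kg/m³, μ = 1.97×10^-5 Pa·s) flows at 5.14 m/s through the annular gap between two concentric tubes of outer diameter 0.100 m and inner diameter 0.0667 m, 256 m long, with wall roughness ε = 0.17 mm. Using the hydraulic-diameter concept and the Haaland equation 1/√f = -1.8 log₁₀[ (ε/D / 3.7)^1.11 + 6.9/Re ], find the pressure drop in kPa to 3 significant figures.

Hydraulic diameter D_h = 4A/P = D_o - D_i = 0.1 - 0.0667 = 0.0333 m.
Re = ρVD_h/μ = 1.09·5.14·0.0333/1.97e-05 = 9470.
ε/D_h = 0.00017/0.0333 = 0.00511; Haaland gives 1/√f = -1.8 log₁₀[0.000669+0.000729] = 5.139, so f = 0.03787.
ΔP = f(L/D_h)(ρV²/2) = 0.03787·256/0.0333·14.4 = 4192 Pa.
ΔP = 4.19 kPa.

ΔP ≈ 4.19 kPa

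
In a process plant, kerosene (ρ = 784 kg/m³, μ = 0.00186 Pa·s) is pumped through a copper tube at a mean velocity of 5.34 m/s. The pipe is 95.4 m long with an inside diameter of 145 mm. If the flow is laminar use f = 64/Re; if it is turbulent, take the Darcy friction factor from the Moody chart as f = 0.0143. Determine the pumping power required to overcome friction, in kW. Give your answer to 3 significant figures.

P ≈ 9.27 kW

Reynolds number Re = ρVD/μ = 784 · 5.34 · 0.145 / 0.00186 = 3.264e+05.
Re > 4000 → turbulent; use the Moody-chart value f = 0.0143.
Darcy-Weisbach: ΔP = f(L/D)(ρV²/2) = 0.0143·(95.4/0.145)·(784·5.34²/2) = 0.0143·657.9·1.118e+04 = 1.052e+05 Pa.
Q = V·A = 5.34·0.01651 = 0.08818 m³/s.
Pumping power P = QΔP = 0.08818·1.052e+05 = 9274 W = 9.27 kW.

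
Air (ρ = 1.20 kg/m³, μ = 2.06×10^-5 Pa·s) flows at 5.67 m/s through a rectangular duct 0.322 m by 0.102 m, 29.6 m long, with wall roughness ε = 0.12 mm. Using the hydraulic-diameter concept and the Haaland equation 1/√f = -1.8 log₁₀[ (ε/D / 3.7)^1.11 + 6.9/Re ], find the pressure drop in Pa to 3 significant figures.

Hydraulic diameter D_h = 4A/P = 4·(0.322·0.102)/(2·(0.322+0.102)) = 0.1314/0.848 = 0.1549 m.
Re = ρVD_h/μ = 1.2·5.67·0.1549/2.06e-05 = 5.117e+04.
ε/D_h = 0.00012/0.1549 = 0.000775; Haaland gives 1/√f = -1.8 log₁₀[8.24e-05+0.000135] = 6.593, so f = 0.023.
ΔP = f(L/D_h)(ρV²/2) = 0.023·29.6/0.1549·19.29 = 84.78 Pa.

ΔP ≈ 84.8 Pa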